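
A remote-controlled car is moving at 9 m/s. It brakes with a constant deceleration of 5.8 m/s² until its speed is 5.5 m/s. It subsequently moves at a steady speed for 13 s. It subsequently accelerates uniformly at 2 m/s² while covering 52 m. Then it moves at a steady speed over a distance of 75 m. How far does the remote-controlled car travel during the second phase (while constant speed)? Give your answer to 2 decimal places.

71.50 m

Phase 1 (decelerating): v₀ = 9.00 m/s, a = -5.8 m/s².
v = v₀ + at → t = (5.5 − 9.00) / -5.8 = 0.603 s
v² = v₀² + 2aΔx → Δx = (5.5² − 9.00²)/(2·-5.8) = 4.38 m

Phase 2 (constant speed): v₀ = 5.50 m/s, a = 0 m/s².
v = v₀ + at = 5.50 + (0)(13) = 5.50 m/s
Δx = v₀t + ½at² = 5.50·13 + 0.5·0·13² = 71.5 m
Distance in phase 2 = 71.5 m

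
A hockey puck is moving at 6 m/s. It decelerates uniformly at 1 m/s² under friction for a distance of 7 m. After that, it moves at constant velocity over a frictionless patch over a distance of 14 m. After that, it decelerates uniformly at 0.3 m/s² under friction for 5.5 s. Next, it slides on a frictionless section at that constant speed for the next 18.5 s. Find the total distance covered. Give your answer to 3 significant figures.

98.5 m

Phase 1 (decelerating): v₀ = 6.00 m/s, a = -1 m/s².
v² = v₀² + 2aΔx = 6.00² + 2·-1·7 = 22.0 → v = 4.69 m/s
t = (v − v₀)/a = (4.69 − 6.00)/-1 = 1.31 s

Phase 2 (constant speed): v₀ = 4.69 m/s, a = 0 m/s².
Constant speed: t = d/v = 14/4.69 = 2.98 s

Phase 3 (decelerating): v₀ = 4.69 m/s, a = -0.3 m/s².
v = v₀ + at = 4.69 + (-0.3)(5.5) = 3.04 m/s
Δx = v₀t + ½at² = 4.69·5.5 + 0.5·-0.3·5.5² = 21.3 m

Phase 4 (constant speed): v₀ = 3.04 m/s, a = 0 m/s².
v = v₀ + at = 3.04 + (0)(18.5) = 3.04 m/s
Δx = v₀t + ½at² = 3.04·18.5 + 0.5·0·18.5² = 56.2 m
Total distance = 7.00 + 14.0 + 21.3 + 56.2 = 98.5 m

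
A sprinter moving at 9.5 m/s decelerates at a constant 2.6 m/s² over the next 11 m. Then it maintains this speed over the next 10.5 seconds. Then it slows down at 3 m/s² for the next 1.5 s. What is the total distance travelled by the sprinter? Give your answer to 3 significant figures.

76.6 m

Phase 1 (decelerating): v₀ = 9.50 m/s, a = -2.6 m/s².
v² = v₀² + 2aΔx = 9.50² + 2·-2.6·11 = 33.0 → v = 5.75 m/s
t = (v − v₀)/a = (5.75 − 9.50)/-2.6 = 1.44 s

Phase 2 (constant speed): v₀ = 5.75 m/s, a = 0 m/s².
v = v₀ + at = 5.75 + (0)(10.5) = 5.75 m/s
Δx = v₀t + ½at² = 5.75·10.5 + 0.5·0·10.5² = 60.4 m

Phase 3 (decelerating): v₀ = 5.75 m/s, a = -3 m/s².
v = v₀ + at = 5.75 + (-3)(1.5) = 1.25 m/s
Δx = v₀t + ½at² = 5.75·1.5 + 0.5·-3·1.5² = 5.25 m
Total distance = 11.0 + 60.4 + 5.25 = 76.6 m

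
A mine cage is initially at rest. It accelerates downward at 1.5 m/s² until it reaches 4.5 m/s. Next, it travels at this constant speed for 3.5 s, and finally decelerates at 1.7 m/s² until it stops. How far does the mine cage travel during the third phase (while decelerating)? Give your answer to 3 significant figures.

Phase 1 (accelerating): v₀ = 0 m/s, a = 1.5 m/s².
v = v₀ + at → t = (4.5 − 0) / 1.5 = 3.00 s
v² = v₀² + 2aΔx → Δx = (4.5² − 0²)/(2·1.5) = 6.75 m

Phase 2 (constant speed): v₀ = 4.50 m/s, a = 0 m/s².
v = v₀ + at = 4.50 + (0)(3.5) = 4.50 m/s
Δx = v₀t + ½at² = 4.50·3.5 + 0.5·0·3.5² = 15.8 m

Phase 3 (decelerating): v₀ = 4.50 m/s, a = -1.7 m/s².
v = v₀ + at → t = (0 − 4.50) / -1.7 = 2.65 s
v² = v₀² + 2aΔx → Δx = (0² − 4.50²)/(2·-1.7) = 5.96 m
Distance in phase 3 = 5.96 m

5.96 m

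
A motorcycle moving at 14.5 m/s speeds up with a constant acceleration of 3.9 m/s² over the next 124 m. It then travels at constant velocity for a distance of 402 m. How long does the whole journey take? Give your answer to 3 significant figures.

16.8 s

Phase 1 (accelerating): v₀ = 14.5 m/s, a = 3.9 m/s².
v² = v₀² + 2aΔx = 14.5² + 2·3.9·124 = 1180 → v = 34.3 m/s
t = (v − v₀)/a = (34.3 − 14.5)/3.9 = 5.08 s

Phase 2 (constant speed): v₀ = 34.3 m/s, a = 0 m/s².
Constant speed: t = d/v = 402/34.3 = 11.7 s
Total time = 5.08 + 11.7 = 16.8 s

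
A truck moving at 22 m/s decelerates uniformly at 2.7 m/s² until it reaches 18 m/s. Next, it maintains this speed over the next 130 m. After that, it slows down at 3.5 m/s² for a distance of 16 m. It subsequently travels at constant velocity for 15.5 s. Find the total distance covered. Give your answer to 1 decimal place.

Phase 1 (decelerating): v₀ = 22.0 m/s, a = -2.7 m/s².
v = v₀ + at → t = (18 − 22.0) / -2.7 = 1.48 s
v² = v₀² + 2aΔx → Δx = (18² − 22.0²)/(2·-2.7) = 29.6 m

Phase 2 (constant speed): v₀ = 18.0 m/s, a = 0 m/s².
Constant speed: t = d/v = 130/18.0 = 7.22 s

Phase 3 (decelerating): v₀ = 18.0 m/s, a = -3.5 m/s².
v² = v₀² + 2aΔx = 18.0² + 2·-3.5·16 = 212 → v = 14.6 m/s
t = (v − v₀)/a = (14.6 − 18.0)/-3.5 = 0.983 s

Phase 4 (constant speed): v₀ = 14.6 m/s, a = 0 m/s².
v = v₀ + at = 14.6 + (0)(15.5) = 14.6 m/s
Δx = v₀t + ½at² = 14.6·15.5 + 0.5·0·15.5² = 226 m
Total distance = 29.6 + 130 + 16.0 + 226 = 401 m

401.3 m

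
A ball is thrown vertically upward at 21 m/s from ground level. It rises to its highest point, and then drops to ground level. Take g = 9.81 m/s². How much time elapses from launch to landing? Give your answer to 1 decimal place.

4.3 s

Phase 1 (rising): v₀ = 21.0 m/s, a = -9.81 m/s².
v = v₀ + at → t = (0 − 21.0) / -9.81 = 2.14 s
v² = v₀² + 2aΔx → Δx = (0² − 21.0²)/(2·-9.81) = 22.5 m

Phase 2 (falling): v₀ = 0 m/s, a = -9.81 m/s².
Falls 22.5 m from rest: t = √(2·22.5/9.81) = 2.14 s; v = g·t = 21.0 m/s.
Total time = 2.14 + 2.14 = 4.28 s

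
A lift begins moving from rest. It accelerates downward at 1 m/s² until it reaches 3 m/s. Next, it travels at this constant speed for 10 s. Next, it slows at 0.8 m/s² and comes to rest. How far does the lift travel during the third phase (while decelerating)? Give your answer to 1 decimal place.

5.6 m

Phase 1 (accelerating): v₀ = 0 m/s, a = 1 m/s².
v = v₀ + at → t = (3 − 0) / 1 = 3.00 s
v² = v₀² + 2aΔx → Δx = (3² − 0²)/(2·1) = 4.50 m

Phase 2 (constant speed): v₀ = 3.00 m/s, a = 0 m/s².
v = v₀ + at = 3.00 + (0)(10) = 3.00 m/s
Δx = v₀t + ½at² = 3.00·10 + 0.5·0·10² = 30.0 m

Phase 3 (decelerating): v₀ = 3.00 m/s, a = -0.8 m/s².
v = v₀ + at → t = (0 − 3.00) / -0.8 = 3.75 s
v² = v₀² + 2aΔx → Δx = (0² − 3.00²)/(2·-0.8) = 5.62 m
Distance in phase 3 = 5.62 m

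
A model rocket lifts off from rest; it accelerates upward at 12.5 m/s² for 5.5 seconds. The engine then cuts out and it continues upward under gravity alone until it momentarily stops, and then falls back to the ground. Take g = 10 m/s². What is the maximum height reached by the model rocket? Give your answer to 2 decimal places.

425.39 m

Phase 1 (powered ascent): v₀ = 0 m/s, a = 12.5 m/s².
v = v₀ + at = 0 + (12.5)(5.5) = 68.8 m/s
Δx = v₀t + ½at² = 0·5.5 + 0.5·12.5·5.5² = 189 m

Phase 2 (coasting upward): v₀ = 68.8 m/s, a = -10 m/s².
v = v₀ + at → t = (0 − 68.8) / -10 = 6.88 s
v² = v₀² + 2aΔx → Δx = (0² − 68.8²)/(2·-10) = 236 m
Maximum height = 189 + 236 = 425 m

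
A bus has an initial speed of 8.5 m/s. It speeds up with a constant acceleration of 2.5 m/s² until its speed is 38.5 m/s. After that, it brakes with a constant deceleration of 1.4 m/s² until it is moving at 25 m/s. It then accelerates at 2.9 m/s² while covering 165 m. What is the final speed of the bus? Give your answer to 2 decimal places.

39.77 m/s

Phase 1 (accelerating): v₀ = 8.50 m/s, a = 2.5 m/s².
v = v₀ + at → t = (38.5 − 8.50) / 2.5 = 12.0 s
v² = v₀² + 2aΔx → Δx = (38.5² − 8.50²)/(2·2.5) = 282 m

Phase 2 (decelerating): v₀ = 38.5 m/s, a = -1.4 m/s².
v = v₀ + at → t = (25 − 38.5) / -1.4 = 9.64 s
v² = v₀² + 2aΔx → Δx = (25² − 38.5²)/(2·-1.4) = 306 m

Phase 3 (accelerating): v₀ = 25.0 m/s, a = 2.9 m/s².
v² = v₀² + 2aΔx = 25.0² + 2·2.9·165 = 1580 → v = 39.8 m/s
t = (v − v₀)/a = (39.8 − 25.0)/2.9 = 5.09 s
Final speed = 39.8 m/s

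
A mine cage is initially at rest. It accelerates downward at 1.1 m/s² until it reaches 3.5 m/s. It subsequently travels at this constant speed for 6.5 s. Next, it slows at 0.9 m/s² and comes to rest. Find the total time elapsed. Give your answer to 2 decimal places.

Phase 1 (accelerating): v₀ = 0 m/s, a = 1.1 m/s².
v = v₀ + at → t = (3.5 − 0) / 1.1 = 3.18 s
v² = v₀² + 2aΔx → Δx = (3.5² − 0²)/(2·1.1) = 5.57 m

Phase 2 (constant speed): v₀ = 3.50 m/s, a = 0 m/s².
v = v₀ + at = 3.50 + (0)(6.5) = 3.50 m/s
Δx = v₀t + ½at² = 3.50·6.5 + 0.5·0·6.5² = 22.8 m

Phase 3 (decelerating): v₀ = 3.50 m/s, a = -0.9 m/s².
v = v₀ + at → t = (0 − 3.50) / -0.9 = 3.89 s
v² = v₀² + 2aΔx → Δx = (0² − 3.50²)/(2·-0.9) = 6.81 m
Total time = 3.18 + 6.50 + 3.89 = 13.6 s

13.57 s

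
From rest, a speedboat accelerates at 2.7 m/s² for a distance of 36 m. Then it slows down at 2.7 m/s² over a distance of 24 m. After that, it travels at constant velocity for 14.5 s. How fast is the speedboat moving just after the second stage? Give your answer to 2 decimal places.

8.05 m/s

Phase 1 (accelerating): v₀ = 0 m/s, a = 2.7 m/s².
v² = v₀² + 2aΔx = 0² + 2·2.7·36 = 194 → v = 13.9 m/s
t = (v − v₀)/a = (13.9 − 0)/2.7 = 5.16 s

Phase 2 (decelerating): v₀ = 13.9 m/s, a = -2.7 m/s².
v² = v₀² + 2aΔx = 13.9² + 2·-2.7·24 = 64.8 → v = 8.05 m/s
t = (v − v₀)/a = (8.05 − 13.9)/-2.7 = 2.18 s
Speed at end of phase 2 = 8.05 m/s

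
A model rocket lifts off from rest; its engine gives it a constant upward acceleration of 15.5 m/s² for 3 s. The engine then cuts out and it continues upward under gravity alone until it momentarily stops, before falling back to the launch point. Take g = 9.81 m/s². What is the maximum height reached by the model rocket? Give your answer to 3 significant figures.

180 m

Phase 1 (powered ascent): v₀ = 0 m/s, a = 15.5 m/s².
v = v₀ + at = 0 + (15.5)(3) = 46.5 m/s
Δx = v₀t + ½at² = 0·3 + 0.5·15.5·3² = 69.8 m

Phase 2 (coasting upward): v₀ = 46.5 m/s, a = -9.81 m/s².
v = v₀ + at → t = (0 − 46.5) / -9.81 = 4.74 s
v² = v₀² + 2aΔx → Δx = (0² − 46.5²)/(2·-9.81) = 110 m
Maximum height = 69.8 + 110 = 180 m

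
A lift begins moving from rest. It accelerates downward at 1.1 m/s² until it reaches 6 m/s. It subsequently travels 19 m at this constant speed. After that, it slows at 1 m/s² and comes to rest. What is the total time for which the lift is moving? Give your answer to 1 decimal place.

14.6 s

Phase 1 (accelerating): v₀ = 0 m/s, a = 1.1 m/s².
v = v₀ + at → t = (6 − 0) / 1.1 = 5.45 s
v² = v₀² + 2aΔx → Δx = (6² − 0²)/(2·1.1) = 16.4 m

Phase 2 (constant speed): v₀ = 6.00 m/s, a = 0 m/s².
Constant speed: t = d/v = 19/6.00 = 3.17 s

Phase 3 (decelerating): v₀ = 6.00 m/s, a = -1 m/s².
v = v₀ + at → t = (0 − 6.00) / -1 = 6.00 s
v² = v₀² + 2aΔx → Δx = (0² − 6.00²)/(2·-1) = 18.0 m
Total time = 5.45 + 3.17 + 6.00 = 14.6 s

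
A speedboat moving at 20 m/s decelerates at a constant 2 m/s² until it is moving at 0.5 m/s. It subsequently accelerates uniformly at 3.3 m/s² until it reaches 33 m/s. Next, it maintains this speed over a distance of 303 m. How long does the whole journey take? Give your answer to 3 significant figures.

28.8 s

Phase 1 (decelerating): v₀ = 20.0 m/s, a = -2 m/s².
v = v₀ + at → t = (0.5 − 20.0) / -2 = 9.75 s
v² = v₀² + 2aΔx → Δx = (0.5² − 20.0²)/(2·-2) = 99.9 m

Phase 2 (accelerating): v₀ = 0.500 m/s, a = 3.3 m/s².
v = v₀ + at → t = (33 − 0.500) / 3.3 = 9.85 s
v² = v₀² + 2aΔx → Δx = (33² − 0.500²)/(2·3.3) = 165 m

Phase 3 (constant speed): v₀ = 33.0 m/s, a = 0 m/s².
Constant speed: t = d/v = 303/33.0 = 9.18 s
Total time = 9.75 + 9.85 + 9.18 = 28.8 s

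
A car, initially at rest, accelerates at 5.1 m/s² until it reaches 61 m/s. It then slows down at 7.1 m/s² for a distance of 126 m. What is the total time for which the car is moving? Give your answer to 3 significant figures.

14.4 s

Phase 1 (accelerating): v₀ = 0 m/s, a = 5.1 m/s².
v = v₀ + at → t = (61 − 0) / 5.1 = 12.0 s
v² = v₀² + 2aΔx → Δx = (61² − 0²)/(2·5.1) = 365 m

Phase 2 (decelerating): v₀ = 61.0 m/s, a = -7.1 m/s².
v² = v₀² + 2aΔx = 61.0² + 2·-7.1·126 = 1930 → v = 44.0 m/s
t = (v − v₀)/a = (44.0 − 61.0)/-7.1 = 2.40 s
Total time = 12.0 + 2.40 = 14.4 s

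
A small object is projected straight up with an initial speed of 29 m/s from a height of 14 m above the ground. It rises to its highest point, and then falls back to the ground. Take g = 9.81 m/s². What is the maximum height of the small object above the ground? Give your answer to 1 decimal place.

56.9 m

Phase 1 (rising): v₀ = 29.0 m/s, a = -9.81 m/s².
v = v₀ + at → t = (0 − 29.0) / -9.81 = 2.96 s
v² = v₀² + 2aΔx → Δx = (0² − 29.0²)/(2·-9.81) = 42.9 m
Maximum height = 14 + 42.9 = 56.9 m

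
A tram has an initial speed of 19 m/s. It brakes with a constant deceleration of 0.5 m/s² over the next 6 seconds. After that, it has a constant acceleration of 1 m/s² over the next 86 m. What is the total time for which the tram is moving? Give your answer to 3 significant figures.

10.7 s

Phase 1 (decelerating): v₀ = 19.0 m/s, a = -0.5 m/s².
v = v₀ + at = 19.0 + (-0.5)(6) = 16.0 m/s
Δx = v₀t + ½at² = 19.0·6 + 0.5·-0.5·6² = 105 m

Phase 2 (accelerating): v₀ = 16.0 m/s, a = 1 m/s².
v² = v₀² + 2aΔx = 16.0² + 2·1·86 = 428 → v = 20.7 m/s
t = (v − v₀)/a = (20.7 − 16.0)/1 = 4.69 s
Total time = 6.00 + 4.69 = 10.7 s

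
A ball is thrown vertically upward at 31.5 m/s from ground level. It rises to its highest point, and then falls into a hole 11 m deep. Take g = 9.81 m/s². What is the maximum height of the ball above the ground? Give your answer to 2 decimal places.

50.57 m

Phase 1 (rising): v₀ = 31.5 m/s, a = -9.81 m/s².
v = v₀ + at → t = (0 − 31.5) / -9.81 = 3.21 s
v² = v₀² + 2aΔx → Δx = (0² − 31.5²)/(2·-9.81) = 50.6 m
Maximum height = 50.6 m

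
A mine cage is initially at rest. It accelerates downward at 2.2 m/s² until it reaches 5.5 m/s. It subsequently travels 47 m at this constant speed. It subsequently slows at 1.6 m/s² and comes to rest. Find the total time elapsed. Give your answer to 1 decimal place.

14.5 s

Phase 1 (accelerating): v₀ = 0 m/s, a = 2.2 m/s².
v = v₀ + at → t = (5.5 − 0) / 2.2 = 2.50 s
v² = v₀² + 2aΔx → Δx = (5.5² − 0²)/(2·2.2) = 6.87 m

Phase 2 (constant speed): v₀ = 5.50 m/s, a = 0 m/s².
Constant speed: t = d/v = 47/5.50 = 8.55 s

Phase 3 (decelerating): v₀ = 5.50 m/s, a = -1.6 m/s².
v = v₀ + at → t = (0 − 5.50) / -1.6 = 3.44 s
v² = v₀² + 2aΔx → Δx = (0² − 5.50²)/(2·-1.6) = 9.45 m
Total time = 2.50 + 8.55 + 3.44 = 14.5 s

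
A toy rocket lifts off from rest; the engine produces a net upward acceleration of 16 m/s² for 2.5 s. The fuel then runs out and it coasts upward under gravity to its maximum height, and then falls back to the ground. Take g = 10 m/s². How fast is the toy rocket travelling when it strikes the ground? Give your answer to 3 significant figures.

Phase 1 (powered ascent): v₀ = 0 m/s, a = 16 m/s².
v = v₀ + at = 0 + (16)(2.5) = 40.0 m/s
Δx = v₀t + ½at² = 0·2.5 + 0.5·16·2.5² = 50.0 m

Phase 2 (coasting upward): v₀ = 40.0 m/s, a = -10 m/s².
v = v₀ + at → t = (0 − 40.0) / -10 = 4.00 s
v² = v₀² + 2aΔx → Δx = (0² − 40.0²)/(2·-10) = 80.0 m

Phase 3 (free fall): v₀ = 0 m/s, a = -10 m/s².
Falls 130 m from rest: t = √(2·130/10) = 5.10 s; v = g·t = 51.0 m/s.
Impact speed = 51.0 m/s

51.0 m/s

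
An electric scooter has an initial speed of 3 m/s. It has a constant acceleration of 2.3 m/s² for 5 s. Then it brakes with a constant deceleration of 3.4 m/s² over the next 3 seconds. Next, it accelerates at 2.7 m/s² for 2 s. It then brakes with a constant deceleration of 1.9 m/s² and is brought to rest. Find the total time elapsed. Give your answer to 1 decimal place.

Phase 1 (accelerating): v₀ = 3.00 m/s, a = 2.3 m/s².
v = v₀ + at = 3.00 + (2.3)(5) = 14.5 m/s
Δx = v₀t + ½at² = 3.00·5 + 0.5·2.3·5² = 43.8 m

Phase 2 (decelerating): v₀ = 14.5 m/s, a = -3.4 m/s².
v = v₀ + at = 14.5 + (-3.4)(3) = 4.30 m/s
Δx = v₀t + ½at² = 14.5·3 + 0.5·-3.4·3² = 28.2 m

Phase 3 (accelerating): v₀ = 4.30 m/s, a = 2.7 m/s².
v = v₀ + at = 4.30 + (2.7)(2) = 9.70 m/s
Δx = v₀t + ½at² = 4.30·2 + 0.5·2.7·2² = 14.0 m

Phase 4 (decelerating): v₀ = 9.70 m/s, a = -1.9 m/s².
v = v₀ + at → t = (0 − 9.70) / -1.9 = 5.11 s
v² = v₀² + 2aΔx → Δx = (0² − 9.70²)/(2·-1.9) = 24.8 m
Total time = 5.00 + 3.00 + 2.00 + 5.11 = 15.1 s

15.1 s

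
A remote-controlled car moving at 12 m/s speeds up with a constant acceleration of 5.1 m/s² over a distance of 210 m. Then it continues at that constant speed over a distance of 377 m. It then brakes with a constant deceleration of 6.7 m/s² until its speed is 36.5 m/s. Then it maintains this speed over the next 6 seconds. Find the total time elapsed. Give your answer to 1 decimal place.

22.6 s

Phase 1 (accelerating): v₀ = 12.0 m/s, a = 5.1 m/s².
v² = v₀² + 2aΔx = 12.0² + 2·5.1·210 = 2290 → v = 47.8 m/s
t = (v − v₀)/a = (47.8 − 12.0)/5.1 = 7.02 s

Phase 2 (constant speed): v₀ = 47.8 m/s, a = 0 m/s².
Constant speed: t = d/v = 377/47.8 = 7.89 s

Phase 3 (decelerating): v₀ = 47.8 m/s, a = -6.7 m/s².
v = v₀ + at → t = (36.5 − 47.8) / -6.7 = 1.69 s
v² = v₀² + 2aΔx → Δx = (36.5² − 47.8²)/(2·-6.7) = 71.2 m

Phase 4 (constant speed): v₀ = 36.5 m/s, a = 0 m/s².
v = v₀ + at = 36.5 + (0)(6) = 36.5 m/s
Δx = v₀t + ½at² = 36.5·6 + 0.5·0·6² = 219 m
Total time = 7.02 + 7.89 + 1.69 + 6.00 = 22.6 s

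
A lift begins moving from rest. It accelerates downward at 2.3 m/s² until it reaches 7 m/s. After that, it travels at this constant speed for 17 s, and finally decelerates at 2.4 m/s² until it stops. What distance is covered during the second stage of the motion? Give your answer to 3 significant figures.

Phase 1 (accelerating): v₀ = 0 m/s, a = 2.3 m/s².
v = v₀ + at → t = (7 − 0) / 2.3 = 3.04 s
v² = v₀² + 2aΔx → Δx = (7² − 0²)/(2·2.3) = 10.7 m

Phase 2 (constant speed): v₀ = 7.00 m/s, a = 0 m/s².
v = v₀ + at = 7.00 + (0)(17) = 7.00 m/s
Δx = v₀t + ½at² = 7.00·17 + 0.5·0·17² = 119 m
Distance in phase 2 = 119 m

119 m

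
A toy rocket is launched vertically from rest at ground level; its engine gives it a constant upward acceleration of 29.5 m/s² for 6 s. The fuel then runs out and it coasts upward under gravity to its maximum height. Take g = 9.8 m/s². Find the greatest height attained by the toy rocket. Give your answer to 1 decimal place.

2129.4 m

Phase 1 (powered ascent): v₀ = 0 m/s, a = 29.5 m/s².
v = v₀ + at = 0 + (29.5)(6) = 177 m/s
Δx = v₀t + ½at² = 0·6 + 0.5·29.5·6² = 531 m

Phase 2 (coasting upward): v₀ = 177 m/s, a = -9.8 m/s².
v = v₀ + at → t = (0 − 177) / -9.8 = 18.1 s
v² = v₀² + 2aΔx → Δx = (0² − 177²)/(2·-9.8) = 1600 m
Maximum height = 531 + 1600 = 2130 m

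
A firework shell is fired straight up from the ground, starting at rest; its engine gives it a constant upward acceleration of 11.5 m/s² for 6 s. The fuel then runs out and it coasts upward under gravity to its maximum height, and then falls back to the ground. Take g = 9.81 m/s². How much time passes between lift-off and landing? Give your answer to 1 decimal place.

22.6 s

Phase 1 (powered ascent): v₀ = 0 m/s, a = 11.5 m/s².
v = v₀ + at = 0 + (11.5)(6) = 69.0 m/s
Δx = v₀t + ½at² = 0·6 + 0.5·11.5·6² = 207 m

Phase 2 (coasting upward): v₀ = 69.0 m/s, a = -9.81 m/s².
v = v₀ + at → t = (0 − 69.0) / -9.81 = 7.03 s
v² = v₀² + 2aΔx → Δx = (0² − 69.0²)/(2·-9.81) = 243 m

Phase 3 (free fall): v₀ = 0 m/s, a = -9.81 m/s².
Falls 450 m from rest: t = √(2·450/9.81) = 9.57 s; v = g·t = 93.9 m/s.
Total time = 6.00 + 7.03 + 9.57 = 22.6 s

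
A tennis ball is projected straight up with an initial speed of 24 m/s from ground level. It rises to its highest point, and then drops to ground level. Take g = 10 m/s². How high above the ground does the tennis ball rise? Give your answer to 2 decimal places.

Phase 1 (rising): v₀ = 24.0 m/s, a = -10 m/s².
v = v₀ + at → t = (0 − 24.0) / -10 = 2.40 s
v² = v₀² + 2aΔx → Δx = (0² − 24.0²)/(2·-10) = 28.8 m
Maximum height = 28.8 m

28.80 m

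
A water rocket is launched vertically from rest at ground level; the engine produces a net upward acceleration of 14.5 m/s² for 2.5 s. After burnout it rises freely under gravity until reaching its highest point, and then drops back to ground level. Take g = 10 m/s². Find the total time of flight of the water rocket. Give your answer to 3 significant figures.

10.8 s

Phase 1 (powered ascent): v₀ = 0 m/s, a = 14.5 m/s².
v = v₀ + at = 0 + (14.5)(2.5) = 36.2 m/s
Δx = v₀t + ½at² = 0·2.5 + 0.5·14.5·2.5² = 45.3 m

Phase 2 (coasting upward): v₀ = 36.2 m/s, a = -10 m/s².
v = v₀ + at → t = (0 − 36.2) / -10 = 3.62 s
v² = v₀² + 2aΔx → Δx = (0² − 36.2²)/(2·-10) = 65.7 m

Phase 3 (free fall): v₀ = 0 m/s, a = -10 m/s².
Falls 111 m from rest: t = √(2·111/10) = 4.71 s; v = g·t = 47.1 m/s.
Total time = 2.50 + 3.62 + 4.71 = 10.8 s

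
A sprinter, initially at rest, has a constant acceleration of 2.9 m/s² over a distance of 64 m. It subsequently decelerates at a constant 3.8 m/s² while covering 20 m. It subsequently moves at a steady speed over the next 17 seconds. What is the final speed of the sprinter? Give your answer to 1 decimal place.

Phase 1 (accelerating): v₀ = 0 m/s, a = 2.9 m/s².
v² = v₀² + 2aΔx = 0² + 2·2.9·64 = 371 → v = 19.3 m/s
t = (v − v₀)/a = (19.3 − 0)/2.9 = 6.64 s

Phase 2 (decelerating): v₀ = 19.3 m/s, a = -3.8 m/s².
v² = v₀² + 2aΔx = 19.3² + 2·-3.8·20 = 219 → v = 14.8 m/s
t = (v − v₀)/a = (14.8 − 19.3)/-3.8 = 1.17 s

Phase 3 (constant speed): v₀ = 14.8 m/s, a = 0 m/s².
v = v₀ + at = 14.8 + (0)(17) = 14.8 m/s
Δx = v₀t + ½at² = 14.8·17 + 0.5·0·17² = 252 m
Final speed = 14.8 m/s

14.8 m/s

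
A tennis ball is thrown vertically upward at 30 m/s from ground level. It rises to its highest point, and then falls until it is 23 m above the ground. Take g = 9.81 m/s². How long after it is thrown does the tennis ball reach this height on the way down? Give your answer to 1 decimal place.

5.2 s

Phase 1 (rising): v₀ = 30.0 m/s, a = -9.81 m/s².
v = v₀ + at → t = (0 − 30.0) / -9.81 = 3.06 s
v² = v₀² + 2aΔx → Δx = (0² − 30.0²)/(2·-9.81) = 45.9 m

Phase 2 (falling): v₀ = 0 m/s, a = -9.81 m/s².
Falls 22.9 m from rest: t = √(2·22.9/9.81) = 2.16 s; v = g·t = 21.2 m/s.
Total time = 3.06 + 2.16 = 5.22 s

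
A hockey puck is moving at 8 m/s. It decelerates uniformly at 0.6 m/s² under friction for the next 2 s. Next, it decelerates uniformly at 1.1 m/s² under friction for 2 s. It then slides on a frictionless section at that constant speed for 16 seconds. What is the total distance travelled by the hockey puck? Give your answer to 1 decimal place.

Phase 1 (decelerating): v₀ = 8.00 m/s, a = -0.6 m/s².
v = v₀ + at = 8.00 + (-0.6)(2) = 6.80 m/s
Δx = v₀t + ½at² = 8.00·2 + 0.5·-0.6·2² = 14.8 m

Phase 2 (decelerating): v₀ = 6.80 m/s, a = -1.1 m/s².
v = v₀ + at = 6.80 + (-1.1)(2) = 4.60 m/s
Δx = v₀t + ½at² = 6.80·2 + 0.5·-1.1·2² = 11.4 m

Phase 3 (constant speed): v₀ = 4.60 m/s, a = 0 m/s².
v = v₀ + at = 4.60 + (0)(16) = 4.60 m/s
Δx = v₀t + ½at² = 4.60·16 + 0.5·0·16² = 73.6 m
Total distance = 14.8 + 11.4 + 73.6 = 99.8 m

99.8 m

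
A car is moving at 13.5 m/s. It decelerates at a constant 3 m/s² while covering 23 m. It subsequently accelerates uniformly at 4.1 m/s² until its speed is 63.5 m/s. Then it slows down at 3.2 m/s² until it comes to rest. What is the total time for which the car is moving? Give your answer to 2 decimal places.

35.99 s

Phase 1 (decelerating): v₀ = 13.5 m/s, a = -3 m/s².
v² = v₀² + 2aΔx = 13.5² + 2·-3·23 = 44.2 → v = 6.65 m/s
t = (v − v₀)/a = (6.65 − 13.5)/-3 = 2.28 s

Phase 2 (accelerating): v₀ = 6.65 m/s, a = 4.1 m/s².
v = v₀ + at → t = (63.5 − 6.65) / 4.1 = 13.9 s
v² = v₀² + 2aΔx → Δx = (63.5² − 6.65²)/(2·4.1) = 486 m

Phase 3 (decelerating): v₀ = 63.5 m/s, a = -3.2 m/s².
v = v₀ + at → t = (0 − 63.5) / -3.2 = 19.8 s
v² = v₀² + 2aΔx → Δx = (0² − 63.5²)/(2·-3.2) = 630 m
Total time = 2.28 + 13.9 + 19.8 = 36.0 s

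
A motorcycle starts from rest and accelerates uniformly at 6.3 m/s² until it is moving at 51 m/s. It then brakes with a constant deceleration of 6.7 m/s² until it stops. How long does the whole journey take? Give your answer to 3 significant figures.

15.7 s

Phase 1 (accelerating): v₀ = 0 m/s, a = 6.3 m/s².
v = v₀ + at → t = (51 − 0) / 6.3 = 8.10 s
v² = v₀² + 2aΔx → Δx = (51² − 0²)/(2·6.3) = 206 m

Phase 2 (decelerating): v₀ = 51.0 m/s, a = -6.7 m/s².
v = v₀ + at → t = (0 − 51.0) / -6.7 = 7.61 s
v² = v₀² + 2aΔx → Δx = (0² − 51.0²)/(2·-6.7) = 194 m
Total time = 8.10 + 7.61 = 15.7 s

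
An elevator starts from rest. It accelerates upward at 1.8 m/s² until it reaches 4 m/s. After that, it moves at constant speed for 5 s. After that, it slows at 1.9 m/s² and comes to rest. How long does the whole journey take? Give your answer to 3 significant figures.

Phase 1 (accelerating): v₀ = 0 m/s, a = 1.8 m/s².
v = v₀ + at → t = (4 − 0) / 1.8 = 2.22 s
v² = v₀² + 2aΔx → Δx = (4² − 0²)/(2·1.8) = 4.44 m

Phase 2 (constant speed): v₀ = 4.00 m/s, a = 0 m/s².
v = v₀ + at = 4.00 + (0)(5) = 4.00 m/s
Δx = v₀t + ½at² = 4.00·5 + 0.5·0·5² = 20.0 m

Phase 3 (decelerating): v₀ = 4.00 m/s, a = -1.9 m/s².
v = v₀ + at → t = (0 − 4.00) / -1.9 = 2.11 s
v² = v₀² + 2aΔx → Δx = (0² − 4.00²)/(2·-1.9) = 4.21 m
Total time = 2.22 + 5.00 + 2.11 = 9.33 s

9.33 s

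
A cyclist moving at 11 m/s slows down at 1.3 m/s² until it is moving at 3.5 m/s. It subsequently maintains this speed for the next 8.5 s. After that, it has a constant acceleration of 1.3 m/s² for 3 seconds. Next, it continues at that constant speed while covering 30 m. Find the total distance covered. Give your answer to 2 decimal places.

117.93 m

Phase 1 (decelerating): v₀ = 11.0 m/s, a = -1.3 m/s².
v = v₀ + at → t = (3.5 − 11.0) / -1.3 = 5.77 s
v² = v₀² + 2aΔx → Δx = (3.5² − 11.0²)/(2·-1.3) = 41.8 m

Phase 2 (constant speed): v₀ = 3.50 m/s, a = 0 m/s².
v = v₀ + at = 3.50 + (0)(8.5) = 3.50 m/s
Δx = v₀t + ½at² = 3.50·8.5 + 0.5·0·8.5² = 29.8 m

Phase 3 (accelerating): v₀ = 3.50 m/s, a = 1.3 m/s².
v = v₀ + at = 3.50 + (1.3)(3) = 7.40 m/s
Δx = v₀t + ½at² = 3.50·3 + 0.5·1.3·3² = 16.4 m

Phase 4 (constant speed): v₀ = 7.40 m/s, a = 0 m/s².
Constant speed: t = d/v = 30/7.40 = 4.05 s
Total distance = 41.8 + 29.8 + 16.4 + 30.0 = 118 m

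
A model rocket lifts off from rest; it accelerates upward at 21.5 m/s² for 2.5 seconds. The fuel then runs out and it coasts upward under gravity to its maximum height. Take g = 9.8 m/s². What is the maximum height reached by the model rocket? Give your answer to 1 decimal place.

Phase 1 (powered ascent): v₀ = 0 m/s, a = 21.5 m/s².
v = v₀ + at = 0 + (21.5)(2.5) = 53.8 m/s
Δx = v₀t + ½at² = 0·2.5 + 0.5·21.5·2.5² = 67.2 m

Phase 2 (coasting upward): v₀ = 53.8 m/s, a = -9.8 m/s².
v = v₀ + at → t = (0 − 53.8) / -9.8 = 5.48 s
v² = v₀² + 2aΔx → Δx = (0² − 53.8²)/(2·-9.8) = 147 m
Maximum height = 67.2 + 147 = 215 m

214.6 m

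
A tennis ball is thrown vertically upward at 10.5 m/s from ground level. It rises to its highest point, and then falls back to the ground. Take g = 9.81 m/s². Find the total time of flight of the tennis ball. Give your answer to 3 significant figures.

2.14 s

Phase 1 (rising): v₀ = 10.5 m/s, a = -9.81 m/s².
v = v₀ + at → t = (0 − 10.5) / -9.81 = 1.07 s
v² = v₀² + 2aΔx → Δx = (0² − 10.5²)/(2·-9.81) = 5.62 m

Phase 2 (falling): v₀ = 0 m/s, a = -9.81 m/s².
Falls 5.62 m from rest: t = √(2·5.62/9.81) = 1.07 s; v = g·t = 10.5 m/s.
Total time = 1.07 + 1.07 = 2.14 s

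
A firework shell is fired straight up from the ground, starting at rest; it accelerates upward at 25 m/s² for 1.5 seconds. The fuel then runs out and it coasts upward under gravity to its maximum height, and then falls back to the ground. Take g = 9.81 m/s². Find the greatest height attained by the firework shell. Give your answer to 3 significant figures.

Phase 1 (powered ascent): v₀ = 0 m/s, a = 25 m/s².
v = v₀ + at = 0 + (25)(1.5) = 37.5 m/s
Δx = v₀t + ½at² = 0·1.5 + 0.5·25·1.5² = 28.1 m

Phase 2 (coasting upward): v₀ = 37.5 m/s, a = -9.81 m/s².
v = v₀ + at → t = (0 − 37.5) / -9.81 = 3.82 s
v² = v₀² + 2aΔx → Δx = (0² − 37.5²)/(2·-9.81) = 71.7 m
Maximum height = 28.1 + 71.7 = 99.8 m

99.8 m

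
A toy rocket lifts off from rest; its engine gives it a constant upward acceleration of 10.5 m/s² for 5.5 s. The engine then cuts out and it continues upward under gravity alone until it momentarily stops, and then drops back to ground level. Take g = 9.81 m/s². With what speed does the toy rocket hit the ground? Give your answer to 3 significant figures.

Phase 1 (powered ascent): v₀ = 0 m/s, a = 10.5 m/s².
v = v₀ + at = 0 + (10.5)(5.5) = 57.8 m/s
Δx = v₀t + ½at² = 0·5.5 + 0.5·10.5·5.5² = 159 m

Phase 2 (coasting upward): v₀ = 57.8 m/s, a = -9.81 m/s².
v = v₀ + at → t = (0 − 57.8) / -9.81 = 5.89 s
v² = v₀² + 2aΔx → Δx = (0² − 57.8²)/(2·-9.81) = 170 m

Phase 3 (free fall): v₀ = 0 m/s, a = -9.81 m/s².
Falls 329 m from rest: t = √(2·329/9.81) = 8.19 s; v = g·t = 80.3 m/s.
Impact speed = 80.3 m/s

80.3 m/s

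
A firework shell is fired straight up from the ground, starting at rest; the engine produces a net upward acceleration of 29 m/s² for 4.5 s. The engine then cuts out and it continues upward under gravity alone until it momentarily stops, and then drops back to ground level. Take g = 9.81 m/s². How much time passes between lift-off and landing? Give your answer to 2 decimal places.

33.19 s

Phase 1 (powered ascent): v₀ = 0 m/s, a = 29 m/s².
v = v₀ + at = 0 + (29)(4.5) = 130 m/s
Δx = v₀t + ½at² = 0·4.5 + 0.5·29·4.5² = 294 m

Phase 2 (coasting upward): v₀ = 130 m/s, a = -9.81 m/s².
v = v₀ + at → t = (0 − 130) / -9.81 = 13.3 s
v² = v₀² + 2aΔx → Δx = (0² − 130²)/(2·-9.81) = 868 m

Phase 3 (free fall): v₀ = 0 m/s, a = -9.81 m/s².
Falls 1160 m from rest: t = √(2·1160/9.81) = 15.4 s; v = g·t = 151 m/s.
Total time = 4.50 + 13.3 + 15.4 = 33.2 s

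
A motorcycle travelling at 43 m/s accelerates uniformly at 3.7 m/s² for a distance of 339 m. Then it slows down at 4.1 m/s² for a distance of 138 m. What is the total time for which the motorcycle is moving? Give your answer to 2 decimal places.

Phase 1 (accelerating): v₀ = 43.0 m/s, a = 3.7 m/s².
v² = v₀² + 2aΔx = 43.0² + 2·3.7·339 = 4360 → v = 66.0 m/s
t = (v − v₀)/a = (66.0 − 43.0)/3.7 = 6.22 s

Phase 2 (decelerating): v₀ = 66.0 m/s, a = -4.1 m/s².
v² = v₀² + 2aΔx = 66.0² + 2·-4.1·138 = 3230 → v = 56.8 m/s
t = (v − v₀)/a = (56.8 − 66.0)/-4.1 = 2.25 s
Total time = 6.22 + 2.25 = 8.47 s

8.47 s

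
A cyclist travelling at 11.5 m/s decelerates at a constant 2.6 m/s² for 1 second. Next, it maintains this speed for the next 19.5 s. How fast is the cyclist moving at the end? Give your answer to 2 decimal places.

8.90 m/s

Phase 1 (decelerating): v₀ = 11.5 m/s, a = -2.6 m/s².
v = v₀ + at = 11.5 + (-2.6)(1) = 8.90 m/s
Δx = v₀t + ½at² = 11.5·1 + 0.5·-2.6·1² = 10.2 m

Phase 2 (constant speed): v₀ = 8.90 m/s, a = 0 m/s².
v = v₀ + at = 8.90 + (0)(19.5) = 8.90 m/s
Δx = v₀t + ½at² = 8.90·19.5 + 0.5·0·19.5² = 174 m
Final speed = 8.90 m/s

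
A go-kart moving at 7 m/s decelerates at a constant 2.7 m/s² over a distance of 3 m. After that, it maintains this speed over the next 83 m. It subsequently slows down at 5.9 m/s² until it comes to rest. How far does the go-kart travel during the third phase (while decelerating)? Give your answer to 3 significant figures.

2.78 m

Phase 1 (decelerating): v₀ = 7.00 m/s, a = -2.7 m/s².
v² = v₀² + 2aΔx = 7.00² + 2·-2.7·3 = 32.8 → v = 5.73 m/s
t = (v − v₀)/a = (5.73 − 7.00)/-2.7 = 0.471 s

Phase 2 (constant speed): v₀ = 5.73 m/s, a = 0 m/s².
Constant speed: t = d/v = 83/5.73 = 14.5 s

Phase 3 (decelerating): v₀ = 5.73 m/s, a = -5.9 m/s².
v = v₀ + at → t = (0 − 5.73) / -5.9 = 0.971 s
v² = v₀² + 2aΔx → Δx = (0² − 5.73²)/(2·-5.9) = 2.78 m
Distance in phase 3 = 2.78 m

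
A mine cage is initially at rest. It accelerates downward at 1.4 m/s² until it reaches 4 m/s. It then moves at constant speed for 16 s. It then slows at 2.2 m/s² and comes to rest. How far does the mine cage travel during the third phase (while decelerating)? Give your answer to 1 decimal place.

3.6 m

Phase 1 (accelerating): v₀ = 0 m/s, a = 1.4 m/s².
v = v₀ + at → t = (4 − 0) / 1.4 = 2.86 s
v² = v₀² + 2aΔx → Δx = (4² − 0²)/(2·1.4) = 5.71 m

Phase 2 (constant speed): v₀ = 4.00 m/s, a = 0 m/s².
v = v₀ + at = 4.00 + (0)(16) = 4.00 m/s
Δx = v₀t + ½at² = 4.00·16 + 0.5·0·16² = 64.0 m

Phase 3 (decelerating): v₀ = 4.00 m/s, a = -2.2 m/s².
v = v₀ + at → t = (0 − 4.00) / -2.2 = 1.82 s
v² = v₀² + 2aΔx → Δx = (0² − 4.00²)/(2·-2.2) = 3.64 m
Distance in phase 3 = 3.64 m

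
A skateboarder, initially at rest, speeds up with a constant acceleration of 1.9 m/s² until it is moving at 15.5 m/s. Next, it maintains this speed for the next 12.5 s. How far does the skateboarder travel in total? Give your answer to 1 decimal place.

Phase 1 (accelerating): v₀ = 0 m/s, a = 1.9 m/s².
v = v₀ + at → t = (15.5 − 0) / 1.9 = 8.16 s
v² = v₀² + 2aΔx → Δx = (15.5² − 0²)/(2·1.9) = 63.2 m

Phase 2 (constant speed): v₀ = 15.5 m/s, a = 0 m/s².
v = v₀ + at = 15.5 + (0)(12.5) = 15.5 m/s
Δx = v₀t + ½at² = 15.5·12.5 + 0.5·0·12.5² = 194 m
Total distance = 63.2 + 194 = 257 m

257.0 m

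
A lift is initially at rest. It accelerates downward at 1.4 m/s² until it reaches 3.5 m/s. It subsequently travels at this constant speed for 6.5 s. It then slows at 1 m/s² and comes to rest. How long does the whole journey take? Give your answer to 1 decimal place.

Phase 1 (accelerating): v₀ = 0 m/s, a = 1.4 m/s².
v = v₀ + at → t = (3.5 − 0) / 1.4 = 2.50 s
v² = v₀² + 2aΔx → Δx = (3.5² − 0²)/(2·1.4) = 4.38 m

Phase 2 (constant speed): v₀ = 3.50 m/s, a = 0 m/s².
v = v₀ + at = 3.50 + (0)(6.5) = 3.50 m/s
Δx = v₀t + ½at² = 3.50·6.5 + 0.5·0·6.5² = 22.8 m

Phase 3 (decelerating): v₀ = 3.50 m/s, a = -1 m/s².
v = v₀ + at → t = (0 − 3.50) / -1 = 3.50 s
v² = v₀² + 2aΔx → Δx = (0² − 3.50²)/(2·-1) = 6.12 m
Total time = 2.50 + 6.50 + 3.50 = 12.5 s

12.5 s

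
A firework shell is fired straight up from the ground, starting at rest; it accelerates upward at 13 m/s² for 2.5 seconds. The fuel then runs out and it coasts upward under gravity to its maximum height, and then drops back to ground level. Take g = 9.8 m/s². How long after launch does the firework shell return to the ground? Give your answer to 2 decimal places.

10.21 s

Phase 1 (powered ascent): v₀ = 0 m/s, a = 13 m/s².
v = v₀ + at = 0 + (13)(2.5) = 32.5 m/s
Δx = v₀t + ½at² = 0·2.5 + 0.5·13·2.5² = 40.6 m

Phase 2 (coasting upward): v₀ = 32.5 m/s, a = -9.8 m/s².
v = v₀ + at → t = (0 − 32.5) / -9.8 = 3.32 s
v² = v₀² + 2aΔx → Δx = (0² − 32.5²)/(2·-9.8) = 53.9 m

Phase 3 (free fall): v₀ = 0 m/s, a = -9.8 m/s².
Falls 94.5 m from rest: t = √(2·94.5/9.8) = 4.39 s; v = g·t = 43.0 m/s.
Total time = 2.50 + 3.32 + 4.39 = 10.2 s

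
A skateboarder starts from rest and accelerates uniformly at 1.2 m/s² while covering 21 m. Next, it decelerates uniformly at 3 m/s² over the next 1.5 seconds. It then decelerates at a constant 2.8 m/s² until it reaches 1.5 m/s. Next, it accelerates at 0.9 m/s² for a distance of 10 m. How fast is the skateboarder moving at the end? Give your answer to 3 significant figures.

Phase 1 (accelerating): v₀ = 0 m/s, a = 1.2 m/s².
v² = v₀² + 2aΔx = 0² + 2·1.2·21 = 50.4 → v = 7.10 m/s
t = (v − v₀)/a = (7.10 − 0)/1.2 = 5.92 s

Phase 2 (decelerating): v₀ = 7.10 m/s, a = -3 m/s².
v = v₀ + at = 7.10 + (-3)(1.5) = 2.60 m/s
Δx = v₀t + ½at² = 7.10·1.5 + 0.5·-3·1.5² = 7.27 m

Phase 3 (decelerating): v₀ = 2.60 m/s, a = -2.8 m/s².
v = v₀ + at → t = (1.5 − 2.60) / -2.8 = 0.393 s
v² = v₀² + 2aΔx → Δx = (1.5² − 2.60²)/(2·-2.8) = 0.805 m

Phase 4 (accelerating): v₀ = 1.50 m/s, a = 0.9 m/s².
v² = v₀² + 2aΔx = 1.50² + 2·0.9·10 = 20.2 → v = 4.50 m/s
t = (v − v₀)/a = (4.50 − 1.50)/0.9 = 3.33 s
Final speed = 4.50 m/s

4.50 m/s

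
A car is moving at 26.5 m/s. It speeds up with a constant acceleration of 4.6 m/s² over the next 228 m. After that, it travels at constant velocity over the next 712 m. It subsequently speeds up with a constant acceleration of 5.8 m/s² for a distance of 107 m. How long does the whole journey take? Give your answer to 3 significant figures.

21.0 s

Phase 1 (accelerating): v₀ = 26.5 m/s, a = 4.6 m/s².
v² = v₀² + 2aΔx = 26.5² + 2·4.6·228 = 2800 → v = 52.9 m/s
t = (v − v₀)/a = (52.9 − 26.5)/4.6 = 5.74 s

Phase 2 (constant speed): v₀ = 52.9 m/s, a = 0 m/s².
Constant speed: t = d/v = 712/52.9 = 13.5 s

Phase 3 (accelerating): v₀ = 52.9 m/s, a = 5.8 m/s².
v² = v₀² + 2aΔx = 52.9² + 2·5.8·107 = 4040 → v = 63.6 m/s
t = (v − v₀)/a = (63.6 − 52.9)/5.8 = 1.84 s
Total time = 5.74 + 13.5 + 1.84 = 21.0 s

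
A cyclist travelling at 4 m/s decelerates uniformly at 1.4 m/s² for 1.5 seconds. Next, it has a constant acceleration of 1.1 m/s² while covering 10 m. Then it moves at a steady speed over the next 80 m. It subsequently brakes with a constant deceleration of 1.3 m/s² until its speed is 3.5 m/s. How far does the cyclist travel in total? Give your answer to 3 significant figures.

99.6 m

Phase 1 (decelerating): v₀ = 4.00 m/s, a = -1.4 m/s².
v = v₀ + at = 4.00 + (-1.4)(1.5) = 1.90 m/s
Δx = v₀t + ½at² = 4.00·1.5 + 0.5·-1.4·1.5² = 4.43 m

Phase 2 (accelerating): v₀ = 1.90 m/s, a = 1.1 m/s².
v² = v₀² + 2aΔx = 1.90² + 2·1.1·10 = 25.6 → v = 5.06 m/s
t = (v − v₀)/a = (5.06 − 1.90)/1.1 = 2.87 s

Phase 3 (constant speed): v₀ = 5.06 m/s, a = 0 m/s².
Constant speed: t = d/v = 80/5.06 = 15.8 s

Phase 4 (decelerating): v₀ = 5.06 m/s, a = -1.3 m/s².
v = v₀ + at → t = (3.5 − 5.06) / -1.3 = 1.20 s
v² = v₀² + 2aΔx → Δx = (3.5² − 5.06²)/(2·-1.3) = 5.14 m
Total distance = 4.43 + 10.0 + 80.0 + 5.14 = 99.6 m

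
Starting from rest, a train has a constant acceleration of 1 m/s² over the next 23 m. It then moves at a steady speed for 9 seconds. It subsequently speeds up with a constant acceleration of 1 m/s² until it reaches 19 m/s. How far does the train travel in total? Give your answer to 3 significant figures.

Phase 1 (accelerating): v₀ = 0 m/s, a = 1 m/s².
v² = v₀² + 2aΔx = 0² + 2·1·23 = 46.0 → v = 6.78 m/s
t = (v − v₀)/a = (6.78 − 0)/1 = 6.78 s

Phase 2 (constant speed): v₀ = 6.78 m/s, a = 0 m/s².
v = v₀ + at = 6.78 + (0)(9) = 6.78 m/s
Δx = v₀t + ½at² = 6.78·9 + 0.5·0·9² = 61.0 m

Phase 3 (accelerating): v₀ = 6.78 m/s, a = 1 m/s².
v = v₀ + at → t = (19 − 6.78) / 1 = 12.2 s
v² = v₀² + 2aΔx → Δx = (19² − 6.78²)/(2·1) = 158 m
Total distance = 23.0 + 61.0 + 158 = 242 m

242 m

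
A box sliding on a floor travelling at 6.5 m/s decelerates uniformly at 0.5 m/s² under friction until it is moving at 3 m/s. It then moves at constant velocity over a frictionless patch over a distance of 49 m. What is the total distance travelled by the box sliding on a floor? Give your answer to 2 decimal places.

Phase 1 (decelerating): v₀ = 6.50 m/s, a = -0.5 m/s².
v = v₀ + at → t = (3 − 6.50) / -0.5 = 7.00 s
v² = v₀² + 2aΔx → Δx = (3² − 6.50²)/(2·-0.5) = 33.2 m

Phase 2 (constant speed): v₀ = 3.00 m/s, a = 0 m/s².
Constant speed: t = d/v = 49/3.00 = 16.3 s
Total distance = 33.2 + 49.0 = 82.2 m

82.25 m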